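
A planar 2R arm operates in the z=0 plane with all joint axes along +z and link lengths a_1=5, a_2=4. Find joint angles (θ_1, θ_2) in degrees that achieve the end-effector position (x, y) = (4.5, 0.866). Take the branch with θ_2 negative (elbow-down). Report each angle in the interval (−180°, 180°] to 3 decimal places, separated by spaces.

60.000 -120.000

cos θ_2 = (21.0000−5²−4²)/(2·5·4) = -0.5000; θ_2 = -120.0001° (elbow-down)
β = atan2(0.8660,4.5000) = 10.8931°; ψ = atan2(-3.4641,3.0000) = -49.1066°
θ_1 = β − ψ = 59.9997°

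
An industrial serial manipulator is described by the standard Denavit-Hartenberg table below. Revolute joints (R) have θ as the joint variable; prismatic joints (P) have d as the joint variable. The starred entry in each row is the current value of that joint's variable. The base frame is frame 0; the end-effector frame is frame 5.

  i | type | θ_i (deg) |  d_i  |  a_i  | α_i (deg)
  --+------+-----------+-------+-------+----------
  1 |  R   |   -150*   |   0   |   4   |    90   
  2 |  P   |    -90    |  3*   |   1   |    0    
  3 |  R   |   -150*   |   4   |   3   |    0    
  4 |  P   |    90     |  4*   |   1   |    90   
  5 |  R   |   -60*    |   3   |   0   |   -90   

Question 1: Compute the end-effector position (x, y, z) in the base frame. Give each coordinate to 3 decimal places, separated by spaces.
after link 1: o_1 = (-3.4641, -2.0000, 0.0000)
after link 2: o_2 = (-4.9641, 0.5981, -1.0000)
after link 3: o_3 = (-5.6651, 4.8122, 1.5981)
after link 4: o_4 = (-6.9151, 8.7093, 1.0981)
after link 5: o_5 = (-5.6160, 9.4593, 3.6962)

-5.616 9.459 3.696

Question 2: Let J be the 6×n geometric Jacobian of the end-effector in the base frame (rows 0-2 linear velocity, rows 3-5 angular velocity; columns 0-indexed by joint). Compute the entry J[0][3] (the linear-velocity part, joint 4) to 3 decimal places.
prismatic axis z_3 = (-0.5000,0.8660,0.0000)
J_v[:, 3] = z_3; J_ω[:, 3] = (0,0,0)
entry J[0][3] = -0.5000

-0.500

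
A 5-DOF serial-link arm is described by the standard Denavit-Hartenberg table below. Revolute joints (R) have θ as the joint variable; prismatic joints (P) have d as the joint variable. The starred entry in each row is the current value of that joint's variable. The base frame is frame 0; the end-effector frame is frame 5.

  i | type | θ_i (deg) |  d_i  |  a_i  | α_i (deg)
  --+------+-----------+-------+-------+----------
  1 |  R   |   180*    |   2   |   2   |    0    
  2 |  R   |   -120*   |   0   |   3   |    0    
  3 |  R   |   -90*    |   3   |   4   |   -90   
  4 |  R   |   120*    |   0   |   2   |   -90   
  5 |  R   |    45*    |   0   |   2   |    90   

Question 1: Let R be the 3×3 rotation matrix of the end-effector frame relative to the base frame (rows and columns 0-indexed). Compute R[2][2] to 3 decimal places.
End-effector z-axis (col 2 of R) = (0.0474,0.7891,-0.6124)
R[2][2] = -0.6124

-0.612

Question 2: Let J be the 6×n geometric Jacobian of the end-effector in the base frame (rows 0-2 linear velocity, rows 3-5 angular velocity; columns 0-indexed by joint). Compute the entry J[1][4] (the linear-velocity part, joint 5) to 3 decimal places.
axis z_4 = (-0.7500,0.4330,0.5000); lever o_n−o_4 = (-1.3195,-0.8712,-1.2247)
cross product → J_v[:, 4] = (-0.0947,-1.5783,1.2247)
J_ω[:, 4] = z_4
entry J[1][4] = -1.5783

-1.578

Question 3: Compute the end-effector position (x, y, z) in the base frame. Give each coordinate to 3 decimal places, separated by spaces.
0.779 0.227 2.043

after link 1: o_1 = (-2.0000, 0.0000, 2.0000)
after link 2: o_2 = (-0.5000, 2.5981, 2.0000)
after link 3: o_3 = (2.9641, 0.5981, 5.0000)
after link 4: o_4 = (2.0981, 1.0981, 3.2679)
after link 5: o_5 = (0.7786, 0.2269, 2.0432)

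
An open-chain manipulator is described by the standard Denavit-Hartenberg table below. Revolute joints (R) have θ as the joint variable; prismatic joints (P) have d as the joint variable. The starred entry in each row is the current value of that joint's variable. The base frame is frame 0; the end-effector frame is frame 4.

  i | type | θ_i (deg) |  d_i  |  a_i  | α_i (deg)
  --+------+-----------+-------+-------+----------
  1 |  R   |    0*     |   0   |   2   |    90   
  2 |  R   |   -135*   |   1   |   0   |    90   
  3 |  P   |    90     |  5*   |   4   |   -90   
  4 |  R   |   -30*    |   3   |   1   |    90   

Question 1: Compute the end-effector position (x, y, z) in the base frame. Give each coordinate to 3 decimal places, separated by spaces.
after link 1: o_1 = (2.0000, 0.0000, 0.0000)
after link 2: o_2 = (2.0000, -1.0000, 0.0000)
after link 3: o_3 = (-1.5355, -5.0000, 3.5355)
after link 4: o_4 = (0.2322, -5.8660, 6.0104)

0.232 -5.866 6.010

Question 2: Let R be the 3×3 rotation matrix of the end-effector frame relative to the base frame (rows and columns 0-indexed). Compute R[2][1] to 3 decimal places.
0.707

End-effector y-axis (col 1 of R) = (0.7071,-0.0000,0.7071)
R[2][1] = 0.7071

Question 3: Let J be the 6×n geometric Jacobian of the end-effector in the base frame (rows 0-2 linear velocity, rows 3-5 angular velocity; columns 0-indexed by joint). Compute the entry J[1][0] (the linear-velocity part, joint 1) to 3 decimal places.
axis z_0 = ẑ; lever o_n−o_0 = (0.2322,-5.8660,6.0104)
cross product → J_v[:, 0] = (5.8660,0.2322,-0.0000)
J_ω[:, 0] = z_0
entry J[1][0] = 0.2322

0.232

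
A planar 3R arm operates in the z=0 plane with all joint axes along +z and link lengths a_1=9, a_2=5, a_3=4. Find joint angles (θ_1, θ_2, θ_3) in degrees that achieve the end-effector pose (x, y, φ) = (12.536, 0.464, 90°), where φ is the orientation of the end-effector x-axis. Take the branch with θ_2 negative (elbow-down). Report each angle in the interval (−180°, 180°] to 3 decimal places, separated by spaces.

wrist centre = target − a_3·(cos φ, sin φ) = (12.5360, -3.5360)
cos θ_2 = (169.6546−9²−5²)/(2·9·5) = 0.7073; θ_2 = -44.9865° (elbow-down)
β = atan2(-3.5360,12.5360) = -15.7520°; ψ = atan2(-3.5347,12.5364) = -15.7461°
θ_1 = β − ψ = -0.0059°
θ_3 = φ − θ_1 − θ_2 = 134.9924° (wrapped to (-180°,180°])

-0.006 -44.987 134.992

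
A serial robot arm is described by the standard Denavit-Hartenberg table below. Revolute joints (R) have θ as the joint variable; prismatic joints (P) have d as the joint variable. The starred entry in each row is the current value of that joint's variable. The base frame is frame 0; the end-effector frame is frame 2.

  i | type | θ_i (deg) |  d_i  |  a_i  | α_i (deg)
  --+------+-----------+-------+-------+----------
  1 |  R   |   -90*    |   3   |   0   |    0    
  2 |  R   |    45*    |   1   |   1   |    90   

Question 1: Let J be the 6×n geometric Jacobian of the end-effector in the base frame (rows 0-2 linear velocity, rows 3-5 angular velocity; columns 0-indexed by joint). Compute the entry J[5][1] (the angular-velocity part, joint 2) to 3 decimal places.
axis z_1 = (0.0000,0.0000,1.0000); lever o_n−o_1 = (0.7071,-0.7071,1.0000)
cross product → J_v[:, 1] = (0.7071,0.7071,-0.0000)
J_ω[:, 1] = z_1
entry J[5][1] = 1.0000

1.000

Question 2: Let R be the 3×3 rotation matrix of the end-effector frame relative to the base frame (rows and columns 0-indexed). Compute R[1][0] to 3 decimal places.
-0.707

End-effector x-axis (col 0 of R) = (0.7071,-0.7071,0.0000)
R[1][0] = -0.7071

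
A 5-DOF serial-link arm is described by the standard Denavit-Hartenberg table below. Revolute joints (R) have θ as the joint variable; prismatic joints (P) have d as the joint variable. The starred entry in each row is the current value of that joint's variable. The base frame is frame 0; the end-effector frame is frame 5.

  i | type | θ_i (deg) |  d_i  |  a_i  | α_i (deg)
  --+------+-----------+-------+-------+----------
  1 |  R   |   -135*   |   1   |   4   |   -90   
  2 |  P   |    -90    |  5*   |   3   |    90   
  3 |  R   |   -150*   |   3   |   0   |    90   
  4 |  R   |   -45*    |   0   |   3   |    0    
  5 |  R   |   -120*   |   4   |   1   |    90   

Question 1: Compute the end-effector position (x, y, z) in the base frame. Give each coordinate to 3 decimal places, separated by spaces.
after link 1: o_1 = (-2.8284, -2.8284, 1.0000)
after link 2: o_2 = (0.7071, -6.3640, 4.0000)
after link 3: o_3 = (2.8284, -4.2426, 4.0000)
after link 4: o_4 = (0.5784, -4.9926, 2.1629)
after link 5: o_5 = (3.1864, -7.9666, 0.9994)

3.186 -7.967 0.999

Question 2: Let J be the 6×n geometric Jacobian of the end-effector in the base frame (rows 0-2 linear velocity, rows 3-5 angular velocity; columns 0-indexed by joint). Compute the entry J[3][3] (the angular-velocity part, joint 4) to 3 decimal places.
axis z_3 = (0.6124,-0.6124,-0.5000); lever o_n−o_3 = (0.3580,-3.7240,-3.0006)
cross product → J_v[:, 3] = (-0.0245,1.6585,-2.0613)
J_ω[:, 3] = z_3
entry J[3][3] = 0.6124

0.612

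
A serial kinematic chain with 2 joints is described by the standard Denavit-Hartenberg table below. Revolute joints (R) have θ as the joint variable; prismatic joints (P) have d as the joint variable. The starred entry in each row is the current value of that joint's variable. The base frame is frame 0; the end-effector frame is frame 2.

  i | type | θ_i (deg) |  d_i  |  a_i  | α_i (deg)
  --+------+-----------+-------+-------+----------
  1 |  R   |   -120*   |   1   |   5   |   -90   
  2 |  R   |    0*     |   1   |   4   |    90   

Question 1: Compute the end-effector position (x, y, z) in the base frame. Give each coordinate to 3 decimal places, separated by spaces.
after link 1: o_1 = (-2.5000, -4.3301, 1.0000)
after link 2: o_2 = (-3.6340, -8.2942, 1.0000)

-3.634 -8.294 1.000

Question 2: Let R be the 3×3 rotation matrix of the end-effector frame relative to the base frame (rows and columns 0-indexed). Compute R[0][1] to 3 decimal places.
End-effector y-axis (col 1 of R) = (0.8660,-0.5000,0.0000)
R[0][1] = 0.8660

0.866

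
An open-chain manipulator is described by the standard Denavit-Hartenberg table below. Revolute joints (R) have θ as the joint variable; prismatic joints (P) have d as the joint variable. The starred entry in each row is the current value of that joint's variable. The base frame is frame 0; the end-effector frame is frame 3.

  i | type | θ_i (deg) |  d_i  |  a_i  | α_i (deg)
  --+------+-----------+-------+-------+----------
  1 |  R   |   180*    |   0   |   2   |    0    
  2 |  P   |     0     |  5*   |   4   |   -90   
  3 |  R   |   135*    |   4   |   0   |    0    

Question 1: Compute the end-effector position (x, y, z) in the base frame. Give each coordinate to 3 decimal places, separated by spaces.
after link 1: o_1 = (-2.0000, 0.0000, 0.0000)
after link 2: o_2 = (-6.0000, 0.0000, 5.0000)
after link 3: o_3 = (-6.0000, -4.0000, 5.0000)

-6.000 -4.000 5.000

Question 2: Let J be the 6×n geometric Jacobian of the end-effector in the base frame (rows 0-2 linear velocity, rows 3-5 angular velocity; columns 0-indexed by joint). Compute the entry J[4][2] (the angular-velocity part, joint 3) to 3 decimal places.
-1.000

axis z_2 = (-0.0000,-1.0000,0.0000); lever o_n−o_2 = (-0.0000,-4.0000,0.0000)
cross product → J_v[:, 2] = (0.0000,-0.0000,-0.0000)
J_ω[:, 2] = z_2
entry J[4][2] = -1.0000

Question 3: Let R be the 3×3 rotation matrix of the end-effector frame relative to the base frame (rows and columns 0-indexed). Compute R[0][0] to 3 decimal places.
0.707

End-effector x-axis (col 0 of R) = (0.7071,-0.0000,-0.7071)
R[0][0] = 0.7071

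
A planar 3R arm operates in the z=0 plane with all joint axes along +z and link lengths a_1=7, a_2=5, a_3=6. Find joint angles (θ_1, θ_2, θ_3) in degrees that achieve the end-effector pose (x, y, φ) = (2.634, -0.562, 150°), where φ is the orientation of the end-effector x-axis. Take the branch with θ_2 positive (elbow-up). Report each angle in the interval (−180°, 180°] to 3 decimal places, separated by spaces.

wrist centre = target − a_3·(cos φ, sin φ) = (7.8302, -3.5620)
cos θ_2 = (73.9991−7²−5²)/(2·7·5) = -0.0000; θ_2 = 90.0007° (elbow-up)
β = atan2(-3.5620,7.8302) = -24.4612°; ψ = atan2(5.0000,6.9999) = 35.5379°
θ_1 = β − ψ = -59.9991°
θ_3 = φ − θ_1 − θ_2 = 119.9984° (wrapped to (-180°,180°])

-59.999 90.001 119.998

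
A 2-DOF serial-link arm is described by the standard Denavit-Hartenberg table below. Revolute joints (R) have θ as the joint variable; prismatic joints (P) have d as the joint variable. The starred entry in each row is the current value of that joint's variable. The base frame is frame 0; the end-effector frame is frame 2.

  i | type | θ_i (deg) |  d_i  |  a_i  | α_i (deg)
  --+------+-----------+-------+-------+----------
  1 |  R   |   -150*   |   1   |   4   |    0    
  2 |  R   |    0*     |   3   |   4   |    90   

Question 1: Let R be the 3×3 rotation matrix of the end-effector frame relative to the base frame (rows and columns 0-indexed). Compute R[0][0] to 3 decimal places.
End-effector x-axis (col 0 of R) = (-0.8660,-0.5000,0.0000)
R[0][0] = -0.8660

-0.866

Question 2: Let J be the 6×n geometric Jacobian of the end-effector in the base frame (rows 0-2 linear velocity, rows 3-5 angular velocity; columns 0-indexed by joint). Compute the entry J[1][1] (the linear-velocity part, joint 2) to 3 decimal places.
-3.464

axis z_1 = (0.0000,0.0000,1.0000); lever o_n−o_1 = (-3.4641,-2.0000,3.0000)
cross product → J_v[:, 1] = (2.0000,-3.4641,0.0000)
J_ω[:, 1] = z_1
entry J[1][1] = -3.4641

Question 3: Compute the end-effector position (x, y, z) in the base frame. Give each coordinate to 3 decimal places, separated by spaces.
-6.928 -4.000 4.000

after link 1: o_1 = (-3.4641, -2.0000, 1.0000)
after link 2: o_2 = (-6.9282, -4.0000, 4.0000)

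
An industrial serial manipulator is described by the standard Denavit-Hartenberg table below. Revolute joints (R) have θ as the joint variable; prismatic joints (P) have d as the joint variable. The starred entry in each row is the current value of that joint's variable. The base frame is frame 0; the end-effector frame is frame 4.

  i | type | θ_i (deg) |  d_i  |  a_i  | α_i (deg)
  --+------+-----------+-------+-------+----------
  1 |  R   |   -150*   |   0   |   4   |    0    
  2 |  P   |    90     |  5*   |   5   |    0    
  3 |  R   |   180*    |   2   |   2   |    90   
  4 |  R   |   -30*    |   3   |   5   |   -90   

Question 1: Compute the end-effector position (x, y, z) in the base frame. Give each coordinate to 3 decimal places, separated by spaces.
after link 1: o_1 = (-3.4641, -2.0000, 0.0000)
after link 2: o_2 = (-0.9641, -6.3301, 5.0000)
after link 3: o_3 = (-1.9641, -4.5981, 7.0000)
after link 4: o_4 = (-1.5311, 0.6519, 4.5000)

-1.531 0.652 4.500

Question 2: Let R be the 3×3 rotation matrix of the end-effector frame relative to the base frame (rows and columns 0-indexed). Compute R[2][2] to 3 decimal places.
0.866

End-effector z-axis (col 2 of R) = (-0.2500,0.4330,0.8660)
R[2][2] = 0.8660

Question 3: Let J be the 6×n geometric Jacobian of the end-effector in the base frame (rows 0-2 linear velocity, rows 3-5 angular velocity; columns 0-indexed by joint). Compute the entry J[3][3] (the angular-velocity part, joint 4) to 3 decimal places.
axis z_3 = (0.8660,0.5000,0.0000); lever o_n−o_3 = (0.4330,5.2500,-2.5000)
cross product → J_v[:, 3] = (-1.2500,2.1651,4.3301)
J_ω[:, 3] = z_3
entry J[3][3] = 0.8660

0.866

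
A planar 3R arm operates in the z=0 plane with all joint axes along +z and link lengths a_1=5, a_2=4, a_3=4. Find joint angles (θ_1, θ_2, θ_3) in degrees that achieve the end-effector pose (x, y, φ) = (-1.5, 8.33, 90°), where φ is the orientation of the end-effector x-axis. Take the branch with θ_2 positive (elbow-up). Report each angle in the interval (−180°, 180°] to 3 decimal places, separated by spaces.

60.000 120.002 -90.002

wrist centre = target − a_3·(cos φ, sin φ) = (-1.5000, 4.3300)
cos θ_2 = (20.9989−5²−4²)/(2·5·4) = -0.5000; θ_2 = 120.0018° (elbow-up)
β = atan2(4.3300,-1.5000) = 109.1071°; ψ = atan2(3.4640,2.9999) = 49.1071°
θ_1 = β − ψ = 60.0000°
θ_3 = φ − θ_1 − θ_2 = -90.0018° (wrapped to (-180°,180°])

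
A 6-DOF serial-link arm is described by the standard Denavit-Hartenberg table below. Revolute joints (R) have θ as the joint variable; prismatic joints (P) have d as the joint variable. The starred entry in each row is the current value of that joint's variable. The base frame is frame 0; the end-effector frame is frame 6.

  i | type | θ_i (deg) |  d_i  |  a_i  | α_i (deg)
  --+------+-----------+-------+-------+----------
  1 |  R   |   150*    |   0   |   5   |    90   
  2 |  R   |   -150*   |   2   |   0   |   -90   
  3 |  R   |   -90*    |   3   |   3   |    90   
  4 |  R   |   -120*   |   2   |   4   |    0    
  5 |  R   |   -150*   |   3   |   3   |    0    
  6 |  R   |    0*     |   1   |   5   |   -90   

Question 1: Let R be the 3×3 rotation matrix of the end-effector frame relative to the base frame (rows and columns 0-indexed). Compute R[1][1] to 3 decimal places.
End-effector y-axis (col 1 of R) = (0.7500,-0.4330,-0.5000)
R[1][1] = -0.4330

-0.433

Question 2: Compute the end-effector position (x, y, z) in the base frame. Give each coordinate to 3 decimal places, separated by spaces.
-10.593 9.580 -3.526

after link 1: o_1 = (-4.3301, 2.5000, 0.0000)
after link 2: o_2 = (-3.3301, 4.2321, 0.0000)
after link 3: o_3 = (-3.1292, 7.5801, -2.5981)
after link 4: o_4 = (-4.1292, 5.8481, 1.4019)
after link 5: o_5 = (-7.6782, 7.8971, 0.3038)
after link 6: o_6 = (-10.5933, 9.5801, -3.5263)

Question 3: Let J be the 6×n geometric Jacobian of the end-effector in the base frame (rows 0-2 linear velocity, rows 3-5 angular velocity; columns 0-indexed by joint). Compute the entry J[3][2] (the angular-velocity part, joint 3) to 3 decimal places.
axis z_2 = (-0.4330,0.2500,-0.8660); lever o_n−o_2 = (-7.2631,5.3481,-3.5263)
cross product → J_v[:, 2] = (3.7500,4.7631,-0.5000)
J_ω[:, 2] = z_2
entry J[3][2] = -0.4330

-0.433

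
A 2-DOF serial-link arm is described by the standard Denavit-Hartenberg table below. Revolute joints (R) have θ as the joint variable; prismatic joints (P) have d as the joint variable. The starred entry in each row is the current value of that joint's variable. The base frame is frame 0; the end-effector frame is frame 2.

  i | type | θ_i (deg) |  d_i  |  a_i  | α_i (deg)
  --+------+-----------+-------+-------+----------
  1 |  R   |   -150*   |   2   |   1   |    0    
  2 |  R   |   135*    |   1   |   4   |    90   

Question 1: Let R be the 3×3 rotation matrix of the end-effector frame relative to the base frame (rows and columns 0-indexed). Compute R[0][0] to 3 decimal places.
End-effector x-axis (col 0 of R) = (0.9659,-0.2588,0.0000)
R[0][0] = 0.9659

0.966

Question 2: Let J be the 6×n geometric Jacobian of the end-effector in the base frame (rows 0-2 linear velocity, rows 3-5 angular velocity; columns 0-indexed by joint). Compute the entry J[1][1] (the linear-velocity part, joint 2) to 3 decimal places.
3.864

axis z_1 = (0.0000,0.0000,1.0000); lever o_n−o_1 = (3.8637,-1.0353,1.0000)
cross product → J_v[:, 1] = (1.0353,3.8637,-0.0000)
J_ω[:, 1] = z_1
entry J[1][1] = 3.8637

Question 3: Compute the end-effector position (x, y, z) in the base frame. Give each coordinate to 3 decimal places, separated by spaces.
2.998 -1.535 3.000

after link 1: o_1 = (-0.8660, -0.5000, 2.0000)
after link 2: o_2 = (2.9977, -1.5353, 3.0000)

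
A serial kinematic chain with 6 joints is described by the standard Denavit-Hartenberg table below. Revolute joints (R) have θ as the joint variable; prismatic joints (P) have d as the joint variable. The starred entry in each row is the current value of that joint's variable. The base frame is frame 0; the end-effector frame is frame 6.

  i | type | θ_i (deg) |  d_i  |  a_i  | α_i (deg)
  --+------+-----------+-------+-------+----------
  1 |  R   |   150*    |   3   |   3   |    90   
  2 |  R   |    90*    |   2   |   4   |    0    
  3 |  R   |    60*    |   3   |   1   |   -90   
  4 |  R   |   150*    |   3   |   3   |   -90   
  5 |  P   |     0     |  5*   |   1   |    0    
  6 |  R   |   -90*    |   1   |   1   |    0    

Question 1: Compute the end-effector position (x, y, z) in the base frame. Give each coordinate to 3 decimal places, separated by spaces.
-0.866 9.964 0.804

after link 1: o_1 = (-2.5981, 1.5000, 3.0000)
after link 2: o_2 = (-1.5981, 3.2321, 7.0000)
after link 3: o_3 = (0.6519, 5.3971, 7.5000)
after link 4: o_4 = (-0.7476, 4.4731, 3.6029)
after link 5: o_5 = (-1.3571, 9.2476, 1.9199)
after link 6: o_6 = (-0.8660, 9.9641, 0.8038)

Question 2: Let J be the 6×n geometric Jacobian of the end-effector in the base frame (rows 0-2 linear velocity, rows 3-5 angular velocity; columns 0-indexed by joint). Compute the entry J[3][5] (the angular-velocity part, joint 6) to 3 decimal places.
axis z_5 = (0.0580,0.9665,-0.2500); lever o_n−o_5 = (0.4910,0.7165,-1.1160)
cross product → J_v[:, 5] = (-0.8995,-0.0580,-0.4330)
J_ω[:, 5] = z_5
entry J[3][5] = 0.0580

0.058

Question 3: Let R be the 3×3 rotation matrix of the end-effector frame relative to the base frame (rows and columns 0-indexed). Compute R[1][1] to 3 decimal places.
-0.058

End-effector y-axis (col 1 of R) = (-0.8995,-0.0580,-0.4330)
R[1][1] = -0.0580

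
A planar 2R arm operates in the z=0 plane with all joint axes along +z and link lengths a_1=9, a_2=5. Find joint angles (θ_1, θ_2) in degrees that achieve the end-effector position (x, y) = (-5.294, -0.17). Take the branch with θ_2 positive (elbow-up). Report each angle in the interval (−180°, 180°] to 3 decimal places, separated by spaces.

cos θ_2 = (28.0553−9²−5²)/(2·9·5) = -0.8661; θ_2 = 150.0030° (elbow-up)
β = atan2(-0.1700,-5.2940) = -178.1608°; ψ = atan2(2.4998,4.6697) = 28.1607°
θ_1 = β − ψ = -206.3215°

153.679 150.003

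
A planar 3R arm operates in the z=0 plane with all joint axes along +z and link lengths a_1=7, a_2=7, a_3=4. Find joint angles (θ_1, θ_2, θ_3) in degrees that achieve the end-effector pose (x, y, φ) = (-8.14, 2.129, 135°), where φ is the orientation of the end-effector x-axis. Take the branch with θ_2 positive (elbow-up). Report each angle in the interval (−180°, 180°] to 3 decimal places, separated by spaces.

120.001 135.001 -120.002

wrist centre = target − a_3·(cos φ, sin φ) = (-5.3116, -0.6994)
cos θ_2 = (28.7020−7²−7²)/(2·7·7) = -0.7071; θ_2 = 135.0013° (elbow-up)
β = atan2(-0.6994,-5.3116) = -172.4985°; ψ = atan2(4.9496,2.0501) = 67.5006°
θ_1 = β − ψ = -239.9991°
θ_3 = φ − θ_1 − θ_2 = -120.0022° (wrapped to (-180°,180°])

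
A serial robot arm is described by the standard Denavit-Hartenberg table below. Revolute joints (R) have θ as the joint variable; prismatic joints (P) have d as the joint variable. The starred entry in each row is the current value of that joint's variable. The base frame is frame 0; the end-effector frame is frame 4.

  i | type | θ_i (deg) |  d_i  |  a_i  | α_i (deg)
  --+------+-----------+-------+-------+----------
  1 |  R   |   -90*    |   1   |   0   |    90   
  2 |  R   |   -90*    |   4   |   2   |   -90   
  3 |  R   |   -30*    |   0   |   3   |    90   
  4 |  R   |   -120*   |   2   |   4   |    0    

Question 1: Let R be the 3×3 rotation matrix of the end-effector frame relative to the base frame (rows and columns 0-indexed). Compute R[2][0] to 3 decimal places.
0.433

End-effector x-axis (col 0 of R) = (0.2500,0.8660,0.4330)
R[2][0] = 0.4330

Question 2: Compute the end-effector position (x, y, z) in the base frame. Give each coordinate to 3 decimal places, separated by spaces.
-6.232 3.464 -0.866

after link 1: o_1 = (0.0000, 0.0000, 1.0000)
after link 2: o_2 = (-4.0000, -0.0000, -1.0000)
after link 3: o_3 = (-5.5000, -0.0000, -3.5981)
after link 4: o_4 = (-6.2321, 3.4641, -0.8660)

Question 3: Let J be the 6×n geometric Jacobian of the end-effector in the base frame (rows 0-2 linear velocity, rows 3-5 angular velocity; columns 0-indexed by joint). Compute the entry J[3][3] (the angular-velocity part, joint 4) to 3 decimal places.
-0.866

axis z_3 = (-0.8660,-0.0000,0.5000); lever o_n−o_3 = (-0.7321,3.4641,2.7321)
cross product → J_v[:, 3] = (-1.7321,2.0000,-3.0000)
J_ω[:, 3] = z_3
entry J[3][3] = -0.8660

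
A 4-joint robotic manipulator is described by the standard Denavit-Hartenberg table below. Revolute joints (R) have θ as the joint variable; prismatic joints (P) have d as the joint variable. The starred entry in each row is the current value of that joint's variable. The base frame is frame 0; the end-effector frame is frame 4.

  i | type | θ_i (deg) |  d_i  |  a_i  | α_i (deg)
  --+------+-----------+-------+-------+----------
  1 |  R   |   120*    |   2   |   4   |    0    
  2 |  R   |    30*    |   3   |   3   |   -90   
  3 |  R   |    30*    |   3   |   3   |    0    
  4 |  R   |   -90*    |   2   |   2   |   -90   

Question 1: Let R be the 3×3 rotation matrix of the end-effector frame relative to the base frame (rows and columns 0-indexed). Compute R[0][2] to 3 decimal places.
-0.750

End-effector z-axis (col 2 of R) = (-0.7500,0.4330,-0.5000)
R[0][2] = -0.7500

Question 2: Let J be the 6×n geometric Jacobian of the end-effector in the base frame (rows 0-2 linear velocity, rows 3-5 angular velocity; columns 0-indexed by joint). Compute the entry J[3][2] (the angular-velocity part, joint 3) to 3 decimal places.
axis z_2 = (-0.5000,-0.8660,0.0000); lever o_n−o_2 = (-5.6160,-2.5311,0.2321)
cross product → J_v[:, 2] = (-0.2010,0.1160,-3.5981)
J_ω[:, 2] = z_2
entry J[3][2] = -0.5000

-0.500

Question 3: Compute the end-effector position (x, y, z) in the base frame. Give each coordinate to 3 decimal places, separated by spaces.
-10.214 2.433 5.232

after link 1: o_1 = (-2.0000, 3.4641, 2.0000)
after link 2: o_2 = (-4.5981, 4.9641, 5.0000)
after link 3: o_3 = (-8.3481, 3.6651, 3.5000)
after link 4: o_4 = (-10.2141, 2.4330, 5.2321)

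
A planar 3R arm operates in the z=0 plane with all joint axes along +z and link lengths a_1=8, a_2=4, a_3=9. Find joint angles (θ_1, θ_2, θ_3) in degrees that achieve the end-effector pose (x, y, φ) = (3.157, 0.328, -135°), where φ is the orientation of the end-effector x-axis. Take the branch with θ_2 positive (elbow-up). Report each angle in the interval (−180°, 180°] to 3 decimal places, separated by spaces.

25.209 29.990 169.801

wrist centre = target − a_3·(cos φ, sin φ) = (9.5210, 6.6920)
cos θ_2 = (135.4310−8²−4²)/(2·8·4) = 0.8661; θ_2 = 29.9903° (elbow-up)
β = atan2(6.6920,9.5210) = 35.1021°; ψ = atan2(1.9994,11.4644) = 9.8930°
θ_1 = β − ψ = 25.2091°
θ_3 = φ − θ_1 − θ_2 = 169.8006° (wrapped to (-180°,180°])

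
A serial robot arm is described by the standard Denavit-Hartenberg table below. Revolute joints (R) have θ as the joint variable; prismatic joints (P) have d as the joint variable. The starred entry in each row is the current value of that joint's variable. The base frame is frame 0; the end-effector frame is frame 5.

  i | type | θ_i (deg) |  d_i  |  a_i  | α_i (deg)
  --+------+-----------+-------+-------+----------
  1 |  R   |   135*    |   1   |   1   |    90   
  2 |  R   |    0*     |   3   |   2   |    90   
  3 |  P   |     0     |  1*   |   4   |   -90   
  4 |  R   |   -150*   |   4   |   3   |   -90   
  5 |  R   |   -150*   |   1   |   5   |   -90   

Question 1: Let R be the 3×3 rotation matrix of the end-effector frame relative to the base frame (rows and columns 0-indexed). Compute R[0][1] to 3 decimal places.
0.354

End-effector y-axis (col 1 of R) = (0.3536,-0.3536,0.8660)
R[0][1] = 0.3536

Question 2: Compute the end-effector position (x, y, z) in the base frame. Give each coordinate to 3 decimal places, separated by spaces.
0.600 12.835 -0.201

after link 1: o_1 = (-0.7071, 0.7071, 1.0000)
after link 2: o_2 = (0.0000, 4.2426, 1.0000)
after link 3: o_3 = (-2.8284, 7.0711, 0.0000)
after link 4: o_4 = (1.8371, 8.0624, -1.5000)
after link 5: o_5 = (0.5997, 12.8353, -0.2010)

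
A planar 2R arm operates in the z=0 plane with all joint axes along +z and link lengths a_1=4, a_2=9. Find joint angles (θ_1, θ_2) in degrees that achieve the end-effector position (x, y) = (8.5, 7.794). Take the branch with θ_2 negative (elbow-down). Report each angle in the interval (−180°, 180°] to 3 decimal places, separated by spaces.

85.041 -60.003

cos θ_2 = (132.9964−4²−9²)/(2·4·9) = 0.5000; θ_2 = -60.0033° (elbow-down)
β = atan2(7.7940,8.5000) = 42.5190°; ψ = atan2(-7.7945,8.4996) = -42.5223°
θ_1 = β − ψ = 85.0413°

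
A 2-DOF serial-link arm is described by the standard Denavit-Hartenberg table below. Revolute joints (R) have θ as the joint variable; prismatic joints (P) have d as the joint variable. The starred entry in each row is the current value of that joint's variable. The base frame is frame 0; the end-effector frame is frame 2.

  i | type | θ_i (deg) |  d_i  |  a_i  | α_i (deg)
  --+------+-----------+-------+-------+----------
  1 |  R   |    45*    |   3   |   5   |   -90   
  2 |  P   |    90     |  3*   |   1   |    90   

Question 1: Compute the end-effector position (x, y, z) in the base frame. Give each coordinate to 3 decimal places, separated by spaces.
1.414 5.657 2.000

after link 1: o_1 = (3.5355, 3.5355, 3.0000)
after link 2: o_2 = (1.4142, 5.6569, 2.0000)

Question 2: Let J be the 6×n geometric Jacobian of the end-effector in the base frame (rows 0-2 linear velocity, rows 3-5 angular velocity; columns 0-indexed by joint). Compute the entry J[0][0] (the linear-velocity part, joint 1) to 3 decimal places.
axis z_0 = ẑ; lever o_n−o_0 = (1.4142,5.6569,2.0000)
cross product → J_v[:, 0] = (-5.6569,1.4142,0.0000)
J_ω[:, 0] = z_0
entry J[0][0] = -5.6569

-5.657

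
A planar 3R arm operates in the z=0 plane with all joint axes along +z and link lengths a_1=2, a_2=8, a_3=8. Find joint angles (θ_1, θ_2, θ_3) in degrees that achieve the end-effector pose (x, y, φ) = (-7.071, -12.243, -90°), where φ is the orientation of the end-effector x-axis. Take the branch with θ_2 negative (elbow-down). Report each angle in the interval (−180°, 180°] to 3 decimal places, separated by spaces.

-73.074 -89.996 73.070

wrist centre = target − a_3·(cos φ, sin φ) = (-7.0710, -4.2430)
cos θ_2 = (68.0021−2²−8²)/(2·2·8) = 0.0001; θ_2 = -89.9963° (elbow-down)
β = atan2(-4.2430,-7.0710) = -149.0339°; ψ = atan2(-8.0000,2.0005) = -75.9602°
θ_1 = β − ψ = -73.0736°
θ_3 = φ − θ_1 − θ_2 = 73.0699° (wrapped to (-180°,180°])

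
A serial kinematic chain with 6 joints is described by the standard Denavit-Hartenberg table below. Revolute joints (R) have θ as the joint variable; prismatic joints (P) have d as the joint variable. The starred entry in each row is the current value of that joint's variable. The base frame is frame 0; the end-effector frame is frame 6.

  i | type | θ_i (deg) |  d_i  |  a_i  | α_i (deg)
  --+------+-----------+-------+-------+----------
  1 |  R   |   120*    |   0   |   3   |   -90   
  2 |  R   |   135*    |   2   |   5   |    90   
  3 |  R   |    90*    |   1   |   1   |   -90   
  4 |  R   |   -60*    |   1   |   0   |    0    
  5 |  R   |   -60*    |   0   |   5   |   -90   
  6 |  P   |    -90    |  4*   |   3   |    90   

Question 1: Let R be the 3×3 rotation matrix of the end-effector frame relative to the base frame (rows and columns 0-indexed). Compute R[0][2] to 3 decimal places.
End-effector z-axis (col 2 of R) = (-0.1268,-0.7803,0.6124)
R[0][2] = -0.1268

-0.127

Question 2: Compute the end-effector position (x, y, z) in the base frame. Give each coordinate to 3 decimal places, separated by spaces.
after link 1: o_1 = (-1.5000, 2.5981, 0.0000)
after link 2: o_2 = (-1.4643, -1.4638, -3.5355)
after link 3: o_3 = (-2.6839, -1.3514, -4.2426)
after link 4: o_4 = (-3.0374, -0.7390, -3.5355)
after link 5: o_5 = (-2.4033, 3.1626, -6.5974)
after link 6: o_6 = (-7.1711, 4.4924, -5.8903)

-7.171 4.492 -5.890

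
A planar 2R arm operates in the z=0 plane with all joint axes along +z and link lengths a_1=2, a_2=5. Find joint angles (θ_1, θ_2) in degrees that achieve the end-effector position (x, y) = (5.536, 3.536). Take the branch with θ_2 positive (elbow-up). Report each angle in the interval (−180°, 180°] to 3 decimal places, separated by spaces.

0.027 44.966

cos θ_2 = (43.1506−2²−5²)/(2·2·5) = 0.7075; θ_2 = 44.9657° (elbow-up)
β = atan2(3.5360,5.5360) = 32.5675°; ψ = atan2(3.5334,5.5376) = 32.5408°
θ_1 = β − ψ = 0.0267°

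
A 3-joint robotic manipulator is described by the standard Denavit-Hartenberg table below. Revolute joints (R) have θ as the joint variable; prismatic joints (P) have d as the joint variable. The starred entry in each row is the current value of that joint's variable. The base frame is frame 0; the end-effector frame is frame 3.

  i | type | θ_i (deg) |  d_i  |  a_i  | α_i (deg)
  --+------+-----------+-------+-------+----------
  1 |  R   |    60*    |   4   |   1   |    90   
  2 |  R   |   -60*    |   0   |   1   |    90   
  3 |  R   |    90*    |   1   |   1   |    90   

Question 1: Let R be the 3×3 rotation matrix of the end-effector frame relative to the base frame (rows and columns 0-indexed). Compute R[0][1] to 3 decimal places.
End-effector y-axis (col 1 of R) = (-0.4330,-0.7500,-0.5000)
R[0][1] = -0.4330

-0.433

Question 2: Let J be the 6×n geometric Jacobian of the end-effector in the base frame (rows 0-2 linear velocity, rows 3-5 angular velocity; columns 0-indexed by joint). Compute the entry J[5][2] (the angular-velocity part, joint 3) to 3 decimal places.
axis z_2 = (-0.4330,-0.7500,-0.5000); lever o_n−o_2 = (0.4330,-1.2500,-0.5000)
cross product → J_v[:, 2] = (-0.2500,-0.4330,0.8660)
J_ω[:, 2] = z_2
entry J[5][2] = -0.5000

-0.500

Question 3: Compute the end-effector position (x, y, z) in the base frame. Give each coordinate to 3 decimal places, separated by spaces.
1.183 0.049 2.634

after link 1: o_1 = (0.5000, 0.8660, 4.0000)
after link 2: o_2 = (0.7500, 1.2990, 3.1340)
after link 3: o_3 = (1.1830, 0.0490, 2.6340)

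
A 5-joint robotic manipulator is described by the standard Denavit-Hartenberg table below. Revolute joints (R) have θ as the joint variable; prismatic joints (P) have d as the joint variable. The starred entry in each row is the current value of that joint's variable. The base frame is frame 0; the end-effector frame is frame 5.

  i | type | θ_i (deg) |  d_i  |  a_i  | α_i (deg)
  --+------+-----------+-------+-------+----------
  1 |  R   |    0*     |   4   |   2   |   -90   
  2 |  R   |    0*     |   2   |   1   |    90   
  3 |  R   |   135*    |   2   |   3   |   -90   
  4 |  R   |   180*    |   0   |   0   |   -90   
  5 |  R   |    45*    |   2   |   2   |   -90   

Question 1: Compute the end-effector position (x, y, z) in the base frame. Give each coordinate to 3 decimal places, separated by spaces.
2.879 4.121 8.000

after link 1: o_1 = (2.0000, 0.0000, 4.0000)
after link 2: o_2 = (3.0000, 2.0000, 4.0000)
after link 3: o_3 = (0.8787, 4.1213, 6.0000)
after link 4: o_4 = (0.8787, 4.1213, 6.0000)
after link 5: o_5 = (2.8787, 4.1213, 8.0000)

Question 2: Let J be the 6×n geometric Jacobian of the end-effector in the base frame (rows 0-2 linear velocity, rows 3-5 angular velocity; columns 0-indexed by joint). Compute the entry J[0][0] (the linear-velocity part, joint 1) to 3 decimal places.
axis z_0 = ẑ; lever o_n−o_0 = (2.8787,4.1213,8.0000)
cross product → J_v[:, 0] = (-4.1213,2.8787,0.0000)
J_ω[:, 0] = z_0
entry J[0][0] = -4.1213

-4.121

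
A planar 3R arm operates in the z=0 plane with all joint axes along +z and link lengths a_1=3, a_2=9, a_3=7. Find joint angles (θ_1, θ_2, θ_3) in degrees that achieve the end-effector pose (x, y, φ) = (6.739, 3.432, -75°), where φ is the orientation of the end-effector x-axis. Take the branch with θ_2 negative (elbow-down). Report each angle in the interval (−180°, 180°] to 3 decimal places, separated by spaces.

98.402 -44.998 -128.403

wrist centre = target − a_3·(cos φ, sin φ) = (4.9273, 10.1935)
cos θ_2 = (128.1850−3²−9²)/(2·3·9) = 0.7071; θ_2 = -44.9981° (elbow-down)
β = atan2(10.1935,4.9273) = 64.2021°; ψ = atan2(-6.3638,9.3642) = -34.1995°
θ_1 = β − ψ = 98.4015°
θ_3 = φ − θ_1 − θ_2 = -128.4034° (wrapped to (-180°,180°])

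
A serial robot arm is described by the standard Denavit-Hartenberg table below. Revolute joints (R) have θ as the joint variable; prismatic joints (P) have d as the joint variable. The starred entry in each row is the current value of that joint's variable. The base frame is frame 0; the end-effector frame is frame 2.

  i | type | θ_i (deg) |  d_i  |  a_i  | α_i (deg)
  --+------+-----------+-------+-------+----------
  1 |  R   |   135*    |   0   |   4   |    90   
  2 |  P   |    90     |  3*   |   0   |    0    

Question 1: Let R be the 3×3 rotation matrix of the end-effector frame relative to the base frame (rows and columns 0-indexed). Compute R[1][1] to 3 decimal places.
End-effector y-axis (col 1 of R) = (0.7071,-0.7071,0.0000)
R[1][1] = -0.7071

-0.707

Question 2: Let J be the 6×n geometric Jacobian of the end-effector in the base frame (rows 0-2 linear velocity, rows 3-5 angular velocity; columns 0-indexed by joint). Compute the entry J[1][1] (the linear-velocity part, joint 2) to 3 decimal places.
0.707

prismatic axis z_1 = (0.7071,0.7071,0.0000)
J_v[:, 1] = z_1; J_ω[:, 1] = (0,0,0)
entry J[1][1] = 0.7071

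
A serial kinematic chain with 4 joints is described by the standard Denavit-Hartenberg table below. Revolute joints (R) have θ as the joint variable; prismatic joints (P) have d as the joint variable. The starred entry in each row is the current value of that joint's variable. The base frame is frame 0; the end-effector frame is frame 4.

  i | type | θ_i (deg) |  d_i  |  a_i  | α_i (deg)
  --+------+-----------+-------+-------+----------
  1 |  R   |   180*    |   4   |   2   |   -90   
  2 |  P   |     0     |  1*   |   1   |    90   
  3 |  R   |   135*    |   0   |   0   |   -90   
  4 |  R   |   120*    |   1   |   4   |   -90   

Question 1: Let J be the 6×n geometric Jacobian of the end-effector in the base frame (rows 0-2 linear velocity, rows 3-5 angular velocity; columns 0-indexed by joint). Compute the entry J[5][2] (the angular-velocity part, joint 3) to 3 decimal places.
axis z_2 = (0.0000,0.0000,1.0000); lever o_n−o_2 = (-0.7071,2.1213,-3.4641)
cross product → J_v[:, 2] = (-2.1213,-0.7071,0.0000)
J_ω[:, 2] = z_2
entry J[5][2] = 1.0000

1.000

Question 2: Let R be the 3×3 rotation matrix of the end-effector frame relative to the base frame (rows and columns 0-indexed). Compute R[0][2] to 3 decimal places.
End-effector z-axis (col 2 of R) = (-0.6124,0.6124,0.5000)
R[0][2] = -0.6124

-0.612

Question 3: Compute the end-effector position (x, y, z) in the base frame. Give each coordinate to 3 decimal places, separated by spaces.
-3.707 1.121 0.536

after link 1: o_1 = (-2.0000, 0.0000, 4.0000)
after link 2: o_2 = (-3.0000, -1.0000, 4.0000)
after link 3: o_3 = (-3.0000, -1.0000, 4.0000)
after link 4: o_4 = (-3.7071, 1.1213, 0.5359)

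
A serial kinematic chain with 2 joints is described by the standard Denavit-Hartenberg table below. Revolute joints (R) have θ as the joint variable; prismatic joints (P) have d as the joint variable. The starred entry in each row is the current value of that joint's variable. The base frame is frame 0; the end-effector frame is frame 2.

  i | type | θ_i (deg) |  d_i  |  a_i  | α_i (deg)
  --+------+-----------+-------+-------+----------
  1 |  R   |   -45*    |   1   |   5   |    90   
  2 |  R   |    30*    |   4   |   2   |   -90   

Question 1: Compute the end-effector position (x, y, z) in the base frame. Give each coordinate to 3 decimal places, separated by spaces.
after link 1: o_1 = (3.5355, -3.5355, 1.0000)
after link 2: o_2 = (1.9319, -7.5887, 2.0000)

1.932 -7.589 2.000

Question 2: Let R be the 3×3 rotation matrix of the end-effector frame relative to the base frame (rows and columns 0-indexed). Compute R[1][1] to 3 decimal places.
End-effector y-axis (col 1 of R) = (0.7071,0.7071,-0.0000)
R[1][1] = 0.7071

0.707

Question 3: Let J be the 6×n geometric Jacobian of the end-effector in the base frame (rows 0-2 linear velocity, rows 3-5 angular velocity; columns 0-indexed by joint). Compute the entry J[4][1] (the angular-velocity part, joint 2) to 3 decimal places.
-0.707

axis z_1 = (-0.7071,-0.7071,0.0000); lever o_n−o_1 = (-1.6037,-4.0532,1.0000)
cross product → J_v[:, 1] = (-0.7071,0.7071,1.7321)
J_ω[:, 1] = z_1
entry J[4][1] = -0.7071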